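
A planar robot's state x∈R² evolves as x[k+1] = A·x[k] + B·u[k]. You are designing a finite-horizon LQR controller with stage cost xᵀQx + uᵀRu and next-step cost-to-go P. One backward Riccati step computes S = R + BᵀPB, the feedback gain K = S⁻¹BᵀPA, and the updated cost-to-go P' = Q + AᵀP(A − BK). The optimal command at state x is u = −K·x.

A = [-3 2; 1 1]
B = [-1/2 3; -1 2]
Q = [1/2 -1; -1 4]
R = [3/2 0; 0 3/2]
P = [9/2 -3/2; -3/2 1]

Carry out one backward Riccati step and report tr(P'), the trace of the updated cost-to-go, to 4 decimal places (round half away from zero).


13.5217

BᵀP = [-0.7500 -0.2500; 10.5000 -2.5000]
S = R + BᵀPB = [3/2 0; 0 3/2] + [0.6250 -2.7500; -2.7500 26.5000] = [2.1250 -2.7500; -2.7500 28.0000]
BᵀPA = [2.0000 -1.7500; -34.0000 18.5000]
K = S⁻¹·BᵀPA = [-0.7220 0.0361; -1.2852 0.6643]
A−BK = [0.4946 0.0253; 2.8484 -0.2924]
AᵀP(A−BK) = [8.2473 -1.9874; -1.9874 0.7744]
P' = Q + AᵀP(A−BK) = [8.7473 -2.9874; -2.9874 4.7744]
tr(P') = 13.5217


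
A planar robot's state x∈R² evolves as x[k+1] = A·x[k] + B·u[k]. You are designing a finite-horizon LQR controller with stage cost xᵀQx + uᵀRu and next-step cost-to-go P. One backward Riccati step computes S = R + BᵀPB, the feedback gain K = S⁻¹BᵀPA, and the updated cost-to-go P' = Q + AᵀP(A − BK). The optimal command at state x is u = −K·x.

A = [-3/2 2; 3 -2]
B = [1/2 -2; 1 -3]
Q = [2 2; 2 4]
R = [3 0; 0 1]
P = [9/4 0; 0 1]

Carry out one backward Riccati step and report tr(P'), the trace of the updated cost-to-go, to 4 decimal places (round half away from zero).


32.0613

BᵀP = [1.1250 1.0000; -4.5000 -3.0000]
S = R + BᵀPB = [3 0; 0 1] + [1.5625 -5.2500; -5.2500 18.0000] = [4.5625 -5.2500; -5.2500 19.0000]
BᵀPA = [1.3125 0.2500; -2.2500 -3.0000]
K = S⁻¹·BᵀPA = [0.2220 -0.1860; -0.0571 -0.2093]
A−BK = [-1.7252 1.6744; 2.6068 -2.4419]
AᵀP(A−BK) = [13.6427 -12.9767; -12.9767 12.4186]
P' = Q + AᵀP(A−BK) = [15.6427 -10.9767; -10.9767 16.4186]
tr(P') = 32.0613


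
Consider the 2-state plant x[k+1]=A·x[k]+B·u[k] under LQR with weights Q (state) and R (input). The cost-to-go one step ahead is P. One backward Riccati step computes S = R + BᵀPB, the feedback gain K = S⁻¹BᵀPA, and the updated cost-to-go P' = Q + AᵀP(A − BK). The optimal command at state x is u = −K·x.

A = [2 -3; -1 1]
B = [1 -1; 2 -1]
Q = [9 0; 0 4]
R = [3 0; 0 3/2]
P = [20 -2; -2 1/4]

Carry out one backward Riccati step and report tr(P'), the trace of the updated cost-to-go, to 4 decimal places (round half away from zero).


32.6373

BᵀP = [16.0000 -1.5000; -18.0000 1.7500]
S = R + BᵀPB = [3 0; 0 3/2] + [13.0000 -14.5000; -14.5000 16.2500] = [16.0000 -14.5000; -14.5000 17.7500]
BᵀPA = [33.5000 -49.5000; -37.7500 55.7500]
K = S⁻¹·BᵀPA = [0.6407 -0.9525; -1.6034 2.3627]
A−BK = [-0.2441 0.3153; -3.8847 5.2678]
AᵀP(A−BK) = [6.2593 -9.1475; -9.1475 13.3780]
P' = Q + AᵀP(A−BK) = [15.2593 -9.1475; -9.1475 17.3780]
tr(P') = 32.6373


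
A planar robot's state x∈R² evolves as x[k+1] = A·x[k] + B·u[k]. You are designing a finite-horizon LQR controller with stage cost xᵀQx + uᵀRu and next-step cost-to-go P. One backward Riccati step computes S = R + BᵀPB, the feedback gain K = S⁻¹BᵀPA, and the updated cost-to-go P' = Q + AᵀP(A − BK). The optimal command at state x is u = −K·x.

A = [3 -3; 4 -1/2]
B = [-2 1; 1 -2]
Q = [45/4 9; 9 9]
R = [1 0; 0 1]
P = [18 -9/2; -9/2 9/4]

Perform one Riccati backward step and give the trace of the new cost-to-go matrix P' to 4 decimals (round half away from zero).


38.6396

BᵀP = [-40.5000 11.2500; 27.0000 -9.0000]
S = R + BᵀPB = [1 0; 0 1] + [92.2500 -63.0000; -63.0000 45.0000] = [93.2500 -63.0000; -63.0000 46.0000]
BᵀPA = [-76.5000 115.8750; 45.0000 -76.5000]
K = S⁻¹·BᵀPA = [-2.1342 1.5936; -1.9446 0.5195]
A−BK = [0.6763 -0.3323; 2.2449 -1.0546]
AᵀP(A−BK) = [14.2441 -7.2168; -7.2168 4.1455]
P' = Q + AᵀP(A−BK) = [25.4941 1.7832; 1.7832 13.1455]
tr(P') = 38.6396


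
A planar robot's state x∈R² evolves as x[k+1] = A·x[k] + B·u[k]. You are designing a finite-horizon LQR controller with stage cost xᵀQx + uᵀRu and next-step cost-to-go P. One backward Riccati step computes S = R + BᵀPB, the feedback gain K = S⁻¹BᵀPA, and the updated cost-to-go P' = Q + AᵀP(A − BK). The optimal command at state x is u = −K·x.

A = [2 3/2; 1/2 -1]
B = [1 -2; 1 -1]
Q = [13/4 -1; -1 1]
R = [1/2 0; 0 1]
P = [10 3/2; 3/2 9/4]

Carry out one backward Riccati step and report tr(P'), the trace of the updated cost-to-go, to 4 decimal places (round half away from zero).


9.8747

BᵀP = [11.5000 3.7500; -21.5000 -5.2500]
S = R + BᵀPB = [1/2 0; 0 1] + [15.2500 -26.7500; -26.7500 48.2500] = [15.7500 -26.7500; -26.7500 49.2500]
BᵀPA = [24.8750 13.5000; -45.6250 -27.0000]
K = S⁻¹·BᵀPA = [0.0769 -0.9543; -0.8846 -1.0665]
A−BK = [0.1538 0.3212; -0.4615 -1.1123]
AᵀP(A−BK) = [1.2885 2.0769; 2.0769 4.3363]
P' = Q + AᵀP(A−BK) = [4.5385 1.0769; 1.0769 5.3363]
tr(P') = 9.8747


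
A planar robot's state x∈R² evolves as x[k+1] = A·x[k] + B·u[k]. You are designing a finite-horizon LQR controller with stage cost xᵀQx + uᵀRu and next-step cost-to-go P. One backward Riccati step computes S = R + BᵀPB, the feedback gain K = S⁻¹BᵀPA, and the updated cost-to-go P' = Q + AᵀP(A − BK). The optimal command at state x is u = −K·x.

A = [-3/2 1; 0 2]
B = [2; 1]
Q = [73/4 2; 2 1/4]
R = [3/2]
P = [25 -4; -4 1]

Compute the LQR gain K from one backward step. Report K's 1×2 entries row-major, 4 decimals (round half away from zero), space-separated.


-0.7977 0.3699

BᵀP = [46.0000 -7.0000]
S = R + BᵀPB = [3/2] + [85.0000] = [86.5000]
BᵀPA = [-69.0000 32.0000]
K = S⁻¹·BᵀPA = [-0.7977 0.3699]
A−BK = [0.0954 0.2601; 0.7977 1.6301]
AᵀP(A−BK) = [1.2095 0.0260; 0.0260 1.1618]
P' = Q + AᵀP(A−BK) = [19.4595 2.0260; 2.0260 1.4118]
tr(P') = 20.8714


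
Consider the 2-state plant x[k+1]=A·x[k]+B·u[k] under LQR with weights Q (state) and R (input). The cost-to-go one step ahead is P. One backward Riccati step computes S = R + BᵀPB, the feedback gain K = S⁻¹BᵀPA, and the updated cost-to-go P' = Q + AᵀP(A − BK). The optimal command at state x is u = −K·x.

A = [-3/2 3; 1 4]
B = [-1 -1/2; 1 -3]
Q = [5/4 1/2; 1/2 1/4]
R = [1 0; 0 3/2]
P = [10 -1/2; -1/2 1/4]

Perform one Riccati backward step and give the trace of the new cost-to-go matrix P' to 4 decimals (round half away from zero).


11.5044

BᵀP = [-10.5000 0.7500; -3.5000 -0.5000]
S = R + BᵀPB = [1 0; 0 3/2] + [11.2500 3.0000; 3.0000 3.2500] = [12.2500 3.0000; 3.0000 4.7500]
BᵀPA = [16.5000 -28.5000; 4.7500 -12.5000]
K = S⁻¹·BᵀPA = [1.3037 -1.9898; 0.1766 -1.3748]
A−BK = [-0.1080 0.3227; 0.2262 1.8653]
AᵀP(A−BK) = [1.9003 -3.1372; -3.1372 8.1042]
P' = Q + AᵀP(A−BK) = [3.1503 -2.6372; -2.6372 8.3542]
tr(P') = 11.5044


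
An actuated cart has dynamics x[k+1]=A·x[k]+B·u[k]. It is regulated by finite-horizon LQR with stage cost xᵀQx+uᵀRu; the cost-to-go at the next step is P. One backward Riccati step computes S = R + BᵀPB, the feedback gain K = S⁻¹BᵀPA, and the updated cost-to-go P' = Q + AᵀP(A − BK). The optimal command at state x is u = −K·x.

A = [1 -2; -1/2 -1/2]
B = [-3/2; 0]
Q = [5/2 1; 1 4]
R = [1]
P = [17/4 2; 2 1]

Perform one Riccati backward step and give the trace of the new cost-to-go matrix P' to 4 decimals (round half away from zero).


BᵀP = [-6.3750 -3.0000]
S = R + BᵀPB = [1] + [9.5625] = [10.5625]
BᵀPA = [-4.8750 14.2500]
K = S⁻¹·BᵀPA = [-0.4615 1.3491]
A−BK = [0.3077 0.0237; -0.5000 -0.5000]
AᵀP(A−BK) = [0.2500 -0.6731; -0.6731 2.0251]
P' = Q + AᵀP(A−BK) = [2.7500 0.3269; 0.3269 6.0251]
tr(P') = 8.7751

8.7751


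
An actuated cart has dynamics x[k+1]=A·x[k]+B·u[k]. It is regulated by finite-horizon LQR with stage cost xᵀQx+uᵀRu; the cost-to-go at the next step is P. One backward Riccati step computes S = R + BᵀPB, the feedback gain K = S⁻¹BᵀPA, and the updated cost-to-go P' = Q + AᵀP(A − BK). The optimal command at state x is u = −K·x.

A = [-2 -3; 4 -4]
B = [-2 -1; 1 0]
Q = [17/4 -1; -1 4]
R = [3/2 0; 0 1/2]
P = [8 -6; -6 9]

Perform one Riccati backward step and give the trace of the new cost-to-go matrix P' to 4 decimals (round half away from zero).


67.4746

BᵀP = [-22.0000 21.0000; -8.0000 6.0000]
S = R + BᵀPB = [3/2 0; 0 1/2] + [65.0000 22.0000; 22.0000 8.0000] = [66.5000 22.0000; 22.0000 8.5000]
BᵀPA = [128.0000 -18.0000; 40.0000 0.0000]
K = S⁻¹·BᵀPA = [2.5600 -1.8831; -1.9200 4.8738]
A−BK = [1.2000 -1.8923; 1.4400 -2.1169]
AᵀP(A−BK) = [21.1200 -25.9200; -25.9200 38.1046]
P' = Q + AᵀP(A−BK) = [25.3700 -26.9200; -26.9200 42.1046]
tr(P') = 67.4746


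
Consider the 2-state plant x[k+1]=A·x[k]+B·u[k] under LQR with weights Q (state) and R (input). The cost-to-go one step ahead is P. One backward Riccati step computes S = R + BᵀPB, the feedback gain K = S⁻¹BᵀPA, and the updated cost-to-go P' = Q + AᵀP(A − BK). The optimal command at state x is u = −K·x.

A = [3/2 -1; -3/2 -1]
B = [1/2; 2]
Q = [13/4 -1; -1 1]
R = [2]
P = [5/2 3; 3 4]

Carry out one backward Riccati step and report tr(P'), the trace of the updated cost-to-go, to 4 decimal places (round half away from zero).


6.0190

BᵀP = [7.2500 9.5000]
S = R + BᵀPB = [2] + [22.6250] = [24.6250]
BᵀPA = [-3.3750 -16.7500]
K = S⁻¹·BᵀPA = [-0.1371 -0.6802]
A−BK = [1.5685 -0.6599; -1.2259 0.3604]
AᵀP(A−BK) = [0.6624 -0.0457; -0.0457 1.1066]
P' = Q + AᵀP(A−BK) = [3.9124 -1.0457; -1.0457 2.1066]
tr(P') = 6.0190


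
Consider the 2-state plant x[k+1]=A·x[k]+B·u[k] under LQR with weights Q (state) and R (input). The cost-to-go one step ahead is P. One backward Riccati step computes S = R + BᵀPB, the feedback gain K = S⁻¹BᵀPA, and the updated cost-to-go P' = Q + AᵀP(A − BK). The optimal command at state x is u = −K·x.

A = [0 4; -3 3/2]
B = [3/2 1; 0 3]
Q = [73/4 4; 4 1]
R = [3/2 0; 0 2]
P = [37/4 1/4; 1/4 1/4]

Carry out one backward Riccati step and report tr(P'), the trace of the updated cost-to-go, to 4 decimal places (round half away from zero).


28.1645

BᵀP = [13.8750 0.3750; 10.0000 1.0000]
S = R + BᵀPB = [3/2 0; 0 2] + [20.8125 15.0000; 15.0000 13.0000] = [22.3125 15.0000; 15.0000 15.0000]
BᵀPA = [-1.1250 56.0625; -3.0000 41.5000]
K = S⁻¹·BᵀPA = [0.2564 1.9915; -0.4564 0.7752]
A−BK = [0.0718 0.2376; -1.6308 -0.8256]
AᵀP(A−BK) = [1.1692 0.4410; 0.4410 7.7453]
P' = Q + AᵀP(A−BK) = [19.4192 4.4410; 4.4410 8.7453]
tr(P') = 28.1645


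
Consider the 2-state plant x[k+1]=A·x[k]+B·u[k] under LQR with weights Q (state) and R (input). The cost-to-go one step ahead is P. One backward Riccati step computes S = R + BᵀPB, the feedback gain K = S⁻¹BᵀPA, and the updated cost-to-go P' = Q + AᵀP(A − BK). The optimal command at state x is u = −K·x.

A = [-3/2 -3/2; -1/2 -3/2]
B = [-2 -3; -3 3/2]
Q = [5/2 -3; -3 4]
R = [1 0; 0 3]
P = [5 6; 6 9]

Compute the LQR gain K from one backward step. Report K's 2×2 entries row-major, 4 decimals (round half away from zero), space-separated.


BᵀP = [-28.0000 -39.0000; -6.0000 -4.5000]
S = R + BᵀPB = [1 0; 0 3] + [173.0000 25.5000; 25.5000 11.2500] = [174.0000 25.5000; 25.5000 14.2500]
BᵀPA = [61.5000 100.5000; 11.2500 15.7500]
K = S⁻¹·BᵀPA = [0.3223 0.5633; 0.2128 0.0972]
A−BK = [-0.2171 -0.0818; 0.1476 0.0443]
AᵀP(A−BK) = [0.2869 0.2611; 0.2611 0.3533]
P' = Q + AᵀP(A−BK) = [2.7869 -2.7389; -2.7389 4.3533]
tr(P') = 7.1402

0.3223 0.5633 0.2128 0.0972


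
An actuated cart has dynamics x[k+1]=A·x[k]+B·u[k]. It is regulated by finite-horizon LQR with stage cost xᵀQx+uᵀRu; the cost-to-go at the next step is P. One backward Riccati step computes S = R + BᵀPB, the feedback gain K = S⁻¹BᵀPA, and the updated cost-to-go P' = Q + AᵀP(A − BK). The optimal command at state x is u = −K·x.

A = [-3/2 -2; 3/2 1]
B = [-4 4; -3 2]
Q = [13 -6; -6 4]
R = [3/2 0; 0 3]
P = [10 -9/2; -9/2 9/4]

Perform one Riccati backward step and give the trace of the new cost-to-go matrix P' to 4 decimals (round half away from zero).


BᵀP = [-26.5000 11.2500; 31.0000 -13.5000]
S = R + BᵀPB = [3/2 0; 0 3] + [72.2500 -83.5000; -83.5000 97.0000] = [73.7500 -83.5000; -83.5000 100.0000]
BᵀPA = [56.6250 64.2500; -66.7500 -75.5000]
K = S⁻¹·BᵀPA = [0.2207 0.2998; -0.4832 -0.5047]
A−BK = [1.3156 1.2179; 3.1285 2.9088]
AᵀP(A−BK) = [3.0608 2.9623; 2.9623 2.8855]
P' = Q + AᵀP(A−BK) = [16.0608 -3.0377; -3.0377 6.8855]
tr(P') = 22.9462

22.9462


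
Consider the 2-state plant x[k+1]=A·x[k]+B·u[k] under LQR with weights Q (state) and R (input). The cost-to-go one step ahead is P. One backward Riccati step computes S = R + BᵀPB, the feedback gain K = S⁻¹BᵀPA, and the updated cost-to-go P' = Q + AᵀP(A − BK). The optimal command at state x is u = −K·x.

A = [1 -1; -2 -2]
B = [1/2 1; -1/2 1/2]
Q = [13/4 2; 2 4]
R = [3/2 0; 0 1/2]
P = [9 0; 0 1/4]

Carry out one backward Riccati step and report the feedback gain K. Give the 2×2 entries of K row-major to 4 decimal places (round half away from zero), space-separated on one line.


BᵀP = [4.5000 -0.1250; 9.0000 0.1250]
S = R + BᵀPB = [3/2 0; 0 1/2] + [2.3125 4.4375; 4.4375 9.0625] = [3.8125 4.4375; 4.4375 9.5625]
BᵀPA = [4.7500 -4.2500; 8.7500 -9.2500]
K = S⁻¹·BᵀPA = [0.3933 0.0242; 0.7325 -0.9786]
A−BK = [0.0708 -0.0336; -2.1696 -1.4986]
AᵀP(A−BK) = [1.7223 0.4473; 0.4473 1.0513]
P' = Q + AᵀP(A−BK) = [4.9723 2.4473; 2.4473 5.0513]
tr(P') = 10.0235

0.3933 0.0242 0.7325 -0.9786


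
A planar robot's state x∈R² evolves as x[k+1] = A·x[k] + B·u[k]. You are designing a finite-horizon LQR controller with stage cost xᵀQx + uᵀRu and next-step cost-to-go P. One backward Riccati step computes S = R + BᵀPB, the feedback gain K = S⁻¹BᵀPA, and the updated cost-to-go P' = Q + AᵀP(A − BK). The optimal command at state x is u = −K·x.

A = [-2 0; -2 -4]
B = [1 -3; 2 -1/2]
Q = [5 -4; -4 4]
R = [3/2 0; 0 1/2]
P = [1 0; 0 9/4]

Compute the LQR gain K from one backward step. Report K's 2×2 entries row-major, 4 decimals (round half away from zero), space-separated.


BᵀP = [1.0000 4.5000; -3.0000 -1.1250]
S = R + BᵀPB = [3/2 0; 0 1/2] + [10.0000 -5.2500; -5.2500 9.5625] = [11.5000 -5.2500; -5.2500 10.0625]
BᵀPA = [-11.0000 -18.0000; 8.2500 4.5000]
K = S⁻¹·BᵀPA = [-0.7643 -1.7866; 0.4211 -0.4849]
A−BK = [0.0276 0.3318; -0.2609 -0.6693]
AᵀP(A−BK) = [1.1188 2.3481; 2.3481 6.0234]
P' = Q + AᵀP(A−BK) = [6.1188 -1.6519; -1.6519 10.0234]
tr(P') = 16.1421

-0.7643 -1.7866 0.4211 -0.4849


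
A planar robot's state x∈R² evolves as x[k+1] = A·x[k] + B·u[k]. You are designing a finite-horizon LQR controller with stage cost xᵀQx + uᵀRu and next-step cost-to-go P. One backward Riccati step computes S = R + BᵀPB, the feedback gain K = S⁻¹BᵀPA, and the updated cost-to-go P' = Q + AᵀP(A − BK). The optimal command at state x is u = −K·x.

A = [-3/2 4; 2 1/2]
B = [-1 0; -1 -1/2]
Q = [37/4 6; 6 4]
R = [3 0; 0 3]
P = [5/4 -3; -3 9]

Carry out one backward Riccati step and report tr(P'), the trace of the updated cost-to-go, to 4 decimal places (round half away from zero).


BᵀP = [1.7500 -6.0000; 1.5000 -4.5000]
S = R + BᵀPB = [3 0; 0 3] + [4.2500 3.0000; 3.0000 2.2500] = [7.2500 3.0000; 3.0000 5.2500]
BᵀPA = [-14.6250 4.0000; -11.2500 3.7500]
K = S⁻¹·BᵀPA = [-1.4806 0.3355; -1.2968 0.5226]
A−BK = [-2.9806 4.3355; -0.1290 1.0968]
AᵀP(A−BK) = [20.5694 -9.4645; -9.4645 6.9484]
P' = Q + AᵀP(A−BK) = [29.8194 -3.4645; -3.4645 10.9484]
tr(P') = 40.7677

40.7677


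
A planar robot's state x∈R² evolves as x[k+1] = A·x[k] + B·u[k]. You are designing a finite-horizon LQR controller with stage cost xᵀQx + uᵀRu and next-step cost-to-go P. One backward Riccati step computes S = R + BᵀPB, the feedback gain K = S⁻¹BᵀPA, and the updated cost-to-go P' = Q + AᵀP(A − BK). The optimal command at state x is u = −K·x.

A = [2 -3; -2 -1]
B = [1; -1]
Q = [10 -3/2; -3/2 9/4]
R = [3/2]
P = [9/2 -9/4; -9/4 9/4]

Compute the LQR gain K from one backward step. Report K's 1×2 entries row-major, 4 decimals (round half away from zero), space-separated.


1.7647 -1.2353

BᵀP = [6.7500 -4.5000]
S = R + BᵀPB = [3/2] + [11.2500] = [12.7500]
BᵀPA = [22.5000 -15.7500]
K = S⁻¹·BᵀPA = [1.7647 -1.2353]
A−BK = [0.2353 -1.7647; -0.2353 -2.2353]
AᵀP(A−BK) = [5.2941 -3.7059; -3.7059 9.7941]
P' = Q + AᵀP(A−BK) = [15.2941 -5.2059; -5.2059 12.0441]
tr(P') = 27.3382


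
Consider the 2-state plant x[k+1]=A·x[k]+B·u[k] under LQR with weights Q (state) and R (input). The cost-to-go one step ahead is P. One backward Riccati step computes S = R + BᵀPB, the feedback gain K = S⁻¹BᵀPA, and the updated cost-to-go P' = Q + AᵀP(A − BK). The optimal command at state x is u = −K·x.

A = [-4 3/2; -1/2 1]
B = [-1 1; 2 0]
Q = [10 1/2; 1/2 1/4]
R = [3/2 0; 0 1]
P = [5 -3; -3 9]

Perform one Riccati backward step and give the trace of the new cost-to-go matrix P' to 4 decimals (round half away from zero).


26.5934

BᵀP = [-11.0000 21.0000; 5.0000 -3.0000]
S = R + BᵀPB = [3/2 0; 0 1] + [53.0000 -11.0000; -11.0000 5.0000] = [54.5000 -11.0000; -11.0000 6.0000]
BᵀPA = [33.5000 4.5000; -18.5000 4.5000]
K = S⁻¹·BᵀPA = [-0.0121 0.3714; -3.1056 1.4308]
A−BK = [-0.9066 0.4405; -0.4757 0.2573]
AᵀP(A−BK) = [13.2033 -6.2203; -6.2203 3.1402]
P' = Q + AᵀP(A−BK) = [23.2033 -5.7203; -5.7203 3.3902]
tr(P') = 26.5934


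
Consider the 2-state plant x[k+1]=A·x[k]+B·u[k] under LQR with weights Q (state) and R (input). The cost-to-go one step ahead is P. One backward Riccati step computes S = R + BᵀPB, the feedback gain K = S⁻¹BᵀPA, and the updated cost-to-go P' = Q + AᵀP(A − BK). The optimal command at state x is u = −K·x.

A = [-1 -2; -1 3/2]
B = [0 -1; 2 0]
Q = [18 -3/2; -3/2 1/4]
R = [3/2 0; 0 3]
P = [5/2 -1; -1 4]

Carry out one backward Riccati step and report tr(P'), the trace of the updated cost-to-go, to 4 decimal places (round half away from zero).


BᵀP = [-2.0000 8.0000; -2.5000 1.0000]
S = R + BᵀPB = [3/2 0; 0 3] + [16.0000 2.0000; 2.0000 2.5000] = [17.5000 2.0000; 2.0000 5.5000]
BᵀPA = [-6.0000 16.0000; 1.5000 6.5000]
K = S⁻¹·BᵀPA = [-0.3902 0.8130; 0.4146 0.8862]
A−BK = [-0.5854 -1.1138; -0.2195 -0.1260]
AᵀP(A−BK) = [1.5366 2.0488; 2.0488 6.2317]
P' = Q + AᵀP(A−BK) = [19.5366 0.5488; 0.5488 6.4817]
tr(P') = 26.0183

26.0183


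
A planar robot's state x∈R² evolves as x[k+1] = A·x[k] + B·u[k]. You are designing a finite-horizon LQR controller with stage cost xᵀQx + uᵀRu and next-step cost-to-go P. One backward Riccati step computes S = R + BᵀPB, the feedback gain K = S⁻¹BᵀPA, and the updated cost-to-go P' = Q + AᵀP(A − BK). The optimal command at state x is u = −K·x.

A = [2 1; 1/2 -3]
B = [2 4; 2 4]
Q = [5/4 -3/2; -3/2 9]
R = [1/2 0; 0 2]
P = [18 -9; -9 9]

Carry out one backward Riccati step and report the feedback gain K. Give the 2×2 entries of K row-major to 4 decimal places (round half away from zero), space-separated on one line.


0.4966 0.2483 0.2483 0.1241

BᵀP = [18.0000 0.0000; 36.0000 0.0000]
S = R + BᵀPB = [1/2 0; 0 2] + [36.0000 72.0000; 72.0000 144.0000] = [36.5000 72.0000; 72.0000 146.0000]
BᵀPA = [36.0000 18.0000; 72.0000 36.0000]
K = S⁻¹·BᵀPA = [0.4966 0.2483; 0.2483 0.1241]
A−BK = [0.0138 0.0069; -1.4862 -3.9931]
AᵀP(A−BK) = [20.4983 54.1241; 54.1241 144.0621]
P' = Q + AᵀP(A−BK) = [21.7483 52.6241; 52.6241 153.0621]
tr(P') = 174.8103


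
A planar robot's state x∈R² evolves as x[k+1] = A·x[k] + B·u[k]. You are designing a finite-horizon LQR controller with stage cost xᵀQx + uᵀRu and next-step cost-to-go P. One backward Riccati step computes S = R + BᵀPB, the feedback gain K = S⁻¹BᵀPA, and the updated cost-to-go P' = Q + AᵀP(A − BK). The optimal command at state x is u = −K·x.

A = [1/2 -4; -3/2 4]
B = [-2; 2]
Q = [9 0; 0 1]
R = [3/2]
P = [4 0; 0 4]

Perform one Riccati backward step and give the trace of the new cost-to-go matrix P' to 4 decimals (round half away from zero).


18.0896

BᵀP = [-8.0000 8.0000]
S = R + BᵀPB = [3/2] + [32.0000] = [33.5000]
BᵀPA = [-16.0000 64.0000]
K = S⁻¹·BᵀPA = [-0.4776 1.9104]
A−BK = [-0.4552 -0.1791; -0.5448 0.1791]
AᵀP(A−BK) = [2.3582 -1.4328; -1.4328 5.7313]
P' = Q + AᵀP(A−BK) = [11.3582 -1.4328; -1.4328 6.7313]
tr(P') = 18.0896


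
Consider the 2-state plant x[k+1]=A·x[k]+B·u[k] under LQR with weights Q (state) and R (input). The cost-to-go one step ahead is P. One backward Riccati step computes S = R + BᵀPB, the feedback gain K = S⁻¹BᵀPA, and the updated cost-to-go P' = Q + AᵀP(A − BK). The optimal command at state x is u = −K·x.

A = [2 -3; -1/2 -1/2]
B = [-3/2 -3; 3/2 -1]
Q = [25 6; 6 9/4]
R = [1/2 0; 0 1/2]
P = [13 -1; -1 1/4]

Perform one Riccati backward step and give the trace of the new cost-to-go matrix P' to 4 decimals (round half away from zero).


BᵀP = [-21.0000 1.8750; -38.0000 2.7500]
S = R + BᵀPB = [1/2 0; 0 1/2] + [34.3125 61.1250; 61.1250 111.2500] = [34.8125 61.1250; 61.1250 111.7500]
BᵀPA = [-42.9375 62.0625; -77.3750 112.6250]
K = S⁻¹·BᵀPA = [-0.4461 0.3329; -0.4484 0.8257]
A−BK = [-0.0143 -0.0234; -0.2792 -0.1737]
AᵀP(A−BK) = [0.2142 -0.2519; -0.2519 0.4029]
P' = Q + AᵀP(A−BK) = [25.2142 5.7481; 5.7481 2.6529]
tr(P') = 27.8671

27.8671


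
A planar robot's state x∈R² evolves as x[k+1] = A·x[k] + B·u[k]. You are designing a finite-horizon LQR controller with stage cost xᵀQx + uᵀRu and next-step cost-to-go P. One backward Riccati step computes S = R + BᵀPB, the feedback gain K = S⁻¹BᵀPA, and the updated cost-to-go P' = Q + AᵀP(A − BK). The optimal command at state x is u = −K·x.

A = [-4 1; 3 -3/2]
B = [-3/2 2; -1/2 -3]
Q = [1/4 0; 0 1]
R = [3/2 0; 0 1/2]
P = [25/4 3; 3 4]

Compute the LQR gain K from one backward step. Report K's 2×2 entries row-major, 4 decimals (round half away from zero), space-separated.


BᵀP = [-10.8750 -6.5000; 3.5000 -6.0000]
S = R + BᵀPB = [3/2 0; 0 1/2] + [19.5625 -2.2500; -2.2500 25.0000] = [21.0625 -2.2500; -2.2500 25.5000]
BᵀPA = [24.0000 -1.1250; -32.0000 12.5000]
K = S⁻¹·BᵀPA = [1.0150 -0.0011; -1.1653 0.4901]
A−BK = [-0.1468 0.0182; 0.0115 -0.0302]
AᵀP(A−BK) = [2.3495 -0.2913; -0.2913 0.1225]
P' = Q + AᵀP(A−BK) = [2.5995 -0.2913; -0.2913 1.1225]
tr(P') = 3.7220

1.0150 -0.0011 -1.1653 0.4901


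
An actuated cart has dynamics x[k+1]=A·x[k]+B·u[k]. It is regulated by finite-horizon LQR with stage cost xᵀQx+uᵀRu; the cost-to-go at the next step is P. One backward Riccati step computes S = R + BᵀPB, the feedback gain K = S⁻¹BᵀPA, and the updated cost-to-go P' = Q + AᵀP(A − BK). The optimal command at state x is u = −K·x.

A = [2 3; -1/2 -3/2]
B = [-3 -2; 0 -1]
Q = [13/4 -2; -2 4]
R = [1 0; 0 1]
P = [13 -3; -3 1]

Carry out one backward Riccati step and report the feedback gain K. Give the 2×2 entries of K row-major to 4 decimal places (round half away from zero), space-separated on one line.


-0.6077 -1.0385 -0.1564 -0.1154

BᵀP = [-39.0000 9.0000; -23.0000 5.0000]
S = R + BᵀPB = [1 0; 0 1] + [117.0000 69.0000; 69.0000 41.0000] = [118.0000 69.0000; 69.0000 42.0000]
BᵀPA = [-82.5000 -130.5000; -48.5000 -76.5000]
K = S⁻¹·BᵀPA = [-0.6077 -1.0385; -0.1564 -0.1154]
A−BK = [-0.1359 -0.3462; -0.6564 -1.6154]
AᵀP(A−BK) = [0.5295 0.9808; 0.9808 1.9038]
P' = Q + AᵀP(A−BK) = [3.7795 -1.0192; -1.0192 5.9038]
tr(P') = 9.6833


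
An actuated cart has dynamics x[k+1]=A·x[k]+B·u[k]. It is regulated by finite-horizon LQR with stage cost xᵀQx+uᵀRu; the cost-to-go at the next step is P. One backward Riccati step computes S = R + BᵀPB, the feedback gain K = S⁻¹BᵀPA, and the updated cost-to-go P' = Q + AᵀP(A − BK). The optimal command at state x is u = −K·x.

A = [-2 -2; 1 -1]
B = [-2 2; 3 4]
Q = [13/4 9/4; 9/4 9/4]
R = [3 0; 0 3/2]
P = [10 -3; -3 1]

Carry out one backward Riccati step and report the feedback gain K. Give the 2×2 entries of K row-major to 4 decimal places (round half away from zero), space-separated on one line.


0.6832 0.4474 -0.3125 -0.4375

BᵀP = [-29.0000 9.0000; 8.0000 -2.0000]
S = R + BᵀPB = [3 0; 0 3/2] + [85.0000 -22.0000; -22.0000 8.0000] = [88.0000 -22.0000; -22.0000 9.5000]
BᵀPA = [67.0000 49.0000; -18.0000 -14.0000]
K = S⁻¹·BᵀPA = [0.6832 0.4474; -0.3125 -0.4375]
A−BK = [-0.0085 -0.2301; 0.2003 -0.5923]
AᵀP(A−BK) = [1.5980 1.1463; 1.1463 0.9503]
P' = Q + AᵀP(A−BK) = [4.8480 3.3963; 3.3963 3.2003]
tr(P') = 8.0483


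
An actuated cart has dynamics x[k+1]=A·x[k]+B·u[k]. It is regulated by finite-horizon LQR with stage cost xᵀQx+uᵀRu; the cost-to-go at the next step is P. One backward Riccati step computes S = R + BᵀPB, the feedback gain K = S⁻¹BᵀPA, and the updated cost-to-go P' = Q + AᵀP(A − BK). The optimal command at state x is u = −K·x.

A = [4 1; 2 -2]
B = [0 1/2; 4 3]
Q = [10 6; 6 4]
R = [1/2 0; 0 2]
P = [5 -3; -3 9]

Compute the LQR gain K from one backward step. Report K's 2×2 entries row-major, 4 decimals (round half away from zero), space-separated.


BᵀP = [-12.0000 36.0000; -6.5000 25.5000]
S = R + BᵀPB = [1/2 0; 0 2] + [144.0000 102.0000; 102.0000 73.2500] = [144.5000 102.0000; 102.0000 75.2500]
BᵀPA = [24.0000 -84.0000; 25.0000 -57.5000]
K = S⁻¹·BᵀPA = [-1.5842 -0.9710; 2.4796 0.5520]
A−BK = [2.7602 0.7240; 0.8981 0.2278]
AᵀP(A−BK) = [44.0309 11.5028; 11.5028 3.1791]
P' = Q + AᵀP(A−BK) = [54.0309 17.5028; 17.5028 7.1791]
tr(P') = 61.2100

-1.5842 -0.9710 2.4796 0.5520


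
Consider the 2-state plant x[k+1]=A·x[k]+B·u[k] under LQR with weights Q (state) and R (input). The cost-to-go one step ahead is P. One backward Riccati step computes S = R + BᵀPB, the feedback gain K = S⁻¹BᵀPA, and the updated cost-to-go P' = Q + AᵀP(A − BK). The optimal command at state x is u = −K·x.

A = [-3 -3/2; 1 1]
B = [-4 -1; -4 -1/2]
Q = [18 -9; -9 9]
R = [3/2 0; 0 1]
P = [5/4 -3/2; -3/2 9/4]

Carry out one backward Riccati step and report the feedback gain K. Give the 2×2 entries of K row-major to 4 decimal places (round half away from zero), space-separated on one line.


-0.7212 -0.5294 1.7033 1.0588

BᵀP = [1.0000 -3.0000; -0.5000 0.3750]
S = R + BᵀPB = [3/2 0; 0 1] + [8.0000 0.5000; 0.5000 0.3125] = [9.5000 0.5000; 0.5000 1.3125]
BᵀPA = [-6.0000 -4.5000; 1.8750 1.1250]
K = S⁻¹·BᵀPA = [-0.7212 -0.5294; 1.7033 1.0588]
A−BK = [-4.1816 -2.5588; -1.0332 -0.5882]
AᵀP(A−BK) = [14.9789 9.4632; 9.4632 5.9890]
P' = Q + AᵀP(A−BK) = [32.9789 0.4632; 0.4632 14.9890]
tr(P') = 47.9679


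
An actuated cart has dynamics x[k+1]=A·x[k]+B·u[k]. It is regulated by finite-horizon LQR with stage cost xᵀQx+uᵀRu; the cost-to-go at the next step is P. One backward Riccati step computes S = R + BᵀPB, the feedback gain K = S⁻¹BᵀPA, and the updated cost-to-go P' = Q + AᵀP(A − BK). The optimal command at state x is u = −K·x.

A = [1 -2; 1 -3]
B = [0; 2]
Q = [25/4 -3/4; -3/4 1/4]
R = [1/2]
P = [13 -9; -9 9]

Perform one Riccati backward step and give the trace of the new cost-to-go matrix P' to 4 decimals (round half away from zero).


BᵀP = [-18.0000 18.0000]
S = R + BᵀPB = [1/2] + [36.0000] = [36.5000]
BᵀPA = [0.0000 -18.0000]
K = S⁻¹·BᵀPA = [0.0000 -0.4932]
A−BK = [1.0000 -2.0000; 1.0000 -2.0137]
AᵀP(A−BK) = [4.0000 -8.0000; -8.0000 16.1233]
P' = Q + AᵀP(A−BK) = [10.2500 -8.7500; -8.7500 16.3733]
tr(P') = 26.6233

26.6233


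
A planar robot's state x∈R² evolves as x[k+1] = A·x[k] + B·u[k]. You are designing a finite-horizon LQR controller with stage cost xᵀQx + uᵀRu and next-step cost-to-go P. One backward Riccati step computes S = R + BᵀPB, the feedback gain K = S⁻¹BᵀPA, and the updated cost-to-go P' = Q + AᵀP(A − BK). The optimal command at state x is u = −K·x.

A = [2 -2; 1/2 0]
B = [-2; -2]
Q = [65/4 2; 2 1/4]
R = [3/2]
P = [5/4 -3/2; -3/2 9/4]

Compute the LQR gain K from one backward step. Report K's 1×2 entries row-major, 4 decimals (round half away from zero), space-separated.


0.0714 -0.2857

BᵀP = [0.5000 -1.5000]
S = R + BᵀPB = [3/2] + [2.0000] = [3.5000]
BᵀPA = [0.2500 -1.0000]
K = S⁻¹·BᵀPA = [0.0714 -0.2857]
A−BK = [2.1429 -2.5714; 0.6429 -0.5714]
AᵀP(A−BK) = [2.5446 -3.4286; -3.4286 4.7143]
P' = Q + AᵀP(A−BK) = [18.7946 -1.4286; -1.4286 4.9643]
tr(P') = 23.7589


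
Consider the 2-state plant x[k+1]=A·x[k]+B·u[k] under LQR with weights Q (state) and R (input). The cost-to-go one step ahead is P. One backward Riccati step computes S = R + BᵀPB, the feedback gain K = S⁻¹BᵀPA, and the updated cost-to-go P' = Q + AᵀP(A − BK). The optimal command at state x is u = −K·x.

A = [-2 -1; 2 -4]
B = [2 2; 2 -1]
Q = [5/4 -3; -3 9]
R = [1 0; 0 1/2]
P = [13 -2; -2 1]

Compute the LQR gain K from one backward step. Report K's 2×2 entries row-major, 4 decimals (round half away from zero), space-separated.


BᵀP = [22.0000 -2.0000; 28.0000 -5.0000]
S = R + BᵀPB = [1 0; 0 1/2] + [40.0000 46.0000; 46.0000 61.0000] = [41.0000 46.0000; 46.0000 61.5000]
BᵀPA = [-48.0000 -14.0000; -66.0000 -8.0000]
K = S⁻¹·BᵀPA = [0.2072 -1.2158; -1.2281 0.7793]
A−BK = [0.0419 -0.1270; 0.3576 -0.7891]
AᵀP(A−BK) = [0.8878 -0.9248; -0.9248 2.2133]
P' = Q + AᵀP(A−BK) = [2.1378 -3.9248; -3.9248 11.2133]
tr(P') = 13.3511

0.2072 -1.2158 -1.2281 0.7793


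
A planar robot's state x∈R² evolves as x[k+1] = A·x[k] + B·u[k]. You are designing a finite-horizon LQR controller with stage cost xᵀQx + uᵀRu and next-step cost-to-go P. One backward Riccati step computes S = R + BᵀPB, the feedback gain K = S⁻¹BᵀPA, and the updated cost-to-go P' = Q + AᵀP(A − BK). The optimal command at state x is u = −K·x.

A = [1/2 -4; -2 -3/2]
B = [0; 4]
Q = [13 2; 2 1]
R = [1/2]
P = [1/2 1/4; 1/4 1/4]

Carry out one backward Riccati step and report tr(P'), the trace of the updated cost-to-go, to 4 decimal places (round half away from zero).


18.9653

BᵀP = [1.0000 1.0000]
S = R + BᵀPB = [1/2] + [4.0000] = [4.5000]
BᵀPA = [-1.5000 -5.5000]
K = S⁻¹·BᵀPA = [-0.3333 -1.2222]
A−BK = [0.5000 -4.0000; -0.6667 3.3889]
AᵀP(A−BK) = [0.1250 -0.2708; -0.2708 4.8403]
P' = Q + AᵀP(A−BK) = [13.1250 1.7292; 1.7292 5.8403]
tr(P') = 18.9653


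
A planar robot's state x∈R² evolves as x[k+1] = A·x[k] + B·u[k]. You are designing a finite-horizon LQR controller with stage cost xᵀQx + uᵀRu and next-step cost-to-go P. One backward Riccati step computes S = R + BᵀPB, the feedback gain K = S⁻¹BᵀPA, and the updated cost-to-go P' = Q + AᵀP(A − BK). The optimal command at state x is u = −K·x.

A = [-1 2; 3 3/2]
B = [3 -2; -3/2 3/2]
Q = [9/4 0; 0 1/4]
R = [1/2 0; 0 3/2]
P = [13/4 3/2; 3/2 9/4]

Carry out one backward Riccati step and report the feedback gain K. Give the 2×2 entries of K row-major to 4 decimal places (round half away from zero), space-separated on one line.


BᵀP = [7.5000 1.1250; -4.2500 0.3750]
S = R + BᵀPB = [1/2 0; 0 3/2] + [20.8125 -13.3125; -13.3125 9.0625] = [21.3125 -13.3125; -13.3125 10.5625]
BᵀPA = [-4.1250 16.6875; 5.3750 -7.9375]
K = S⁻¹·BᵀPA = [0.5843 1.4741; 1.2454 1.1064]
A−BK = [-0.2623 -0.2095; 2.0085 2.0515]
AᵀP(A−BK) = [10.2166 10.5088; 10.5088 11.2458]
P' = Q + AᵀP(A−BK) = [12.4666 10.5088; 10.5088 11.4958]
tr(P') = 23.9625

0.5843 1.4741 1.2454 1.1064


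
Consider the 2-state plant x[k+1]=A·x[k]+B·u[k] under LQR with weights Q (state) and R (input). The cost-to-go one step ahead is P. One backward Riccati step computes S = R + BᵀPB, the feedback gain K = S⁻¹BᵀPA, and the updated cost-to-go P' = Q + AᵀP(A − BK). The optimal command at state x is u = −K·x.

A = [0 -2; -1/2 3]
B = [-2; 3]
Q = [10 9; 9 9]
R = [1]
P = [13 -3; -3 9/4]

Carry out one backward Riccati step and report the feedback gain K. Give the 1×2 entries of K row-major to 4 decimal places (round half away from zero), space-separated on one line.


BᵀP = [-35.0000 12.7500]
S = R + BᵀPB = [1] + [108.2500] = [109.2500]
BᵀPA = [-6.3750 108.2500]
K = S⁻¹·BᵀPA = [-0.0584 0.9908]
A−BK = [-0.1167 -0.0183; -0.3249 0.0275]
AᵀP(A−BK) = [0.1905 -0.0584; -0.0584 0.9908]
P' = Q + AᵀP(A−BK) = [10.1905 8.9416; 8.9416 9.9908]
tr(P') = 20.1814

-0.0584 0.9908


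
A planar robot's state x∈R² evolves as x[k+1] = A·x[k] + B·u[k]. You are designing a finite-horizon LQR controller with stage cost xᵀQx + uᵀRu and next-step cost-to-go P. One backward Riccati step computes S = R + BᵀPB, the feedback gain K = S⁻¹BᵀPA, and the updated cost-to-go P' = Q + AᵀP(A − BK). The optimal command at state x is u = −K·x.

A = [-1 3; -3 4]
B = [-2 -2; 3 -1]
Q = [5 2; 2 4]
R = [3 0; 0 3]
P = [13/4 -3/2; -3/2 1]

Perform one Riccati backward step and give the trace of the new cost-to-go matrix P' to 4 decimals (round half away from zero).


BᵀP = [-11.0000 6.0000; -5.0000 2.0000]
S = R + BᵀPB = [3 0; 0 3] + [40.0000 16.0000; 16.0000 8.0000] = [43.0000 16.0000; 16.0000 11.0000]
BᵀPA = [-7.0000 -9.0000; -1.0000 -7.0000]
K = S⁻¹·BᵀPA = [-0.2811 0.0599; 0.3180 -0.7235]
A−BK = [-0.9263 1.6728; -1.8387 3.0968]
AᵀP(A−BK) = [1.6002 -2.5541; -2.5541 4.7247]
P' = Q + AᵀP(A−BK) = [6.6002 -0.5541; -0.5541 8.7247]
tr(P') = 15.3249

15.3249


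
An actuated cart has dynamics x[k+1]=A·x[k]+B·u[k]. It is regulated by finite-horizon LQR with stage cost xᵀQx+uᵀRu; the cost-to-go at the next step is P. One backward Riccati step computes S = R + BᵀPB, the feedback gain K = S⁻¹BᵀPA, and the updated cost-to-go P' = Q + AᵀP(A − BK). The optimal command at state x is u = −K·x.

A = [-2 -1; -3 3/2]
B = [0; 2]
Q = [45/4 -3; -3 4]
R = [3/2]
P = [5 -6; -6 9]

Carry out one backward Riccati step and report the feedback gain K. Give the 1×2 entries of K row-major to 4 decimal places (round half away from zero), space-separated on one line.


BᵀP = [-12.0000 18.0000]
S = R + BᵀPB = [3/2] + [36.0000] = [37.5000]
BᵀPA = [-30.0000 39.0000]
K = S⁻¹·BᵀPA = [-0.8000 1.0400]
A−BK = [-2.0000 -1.0000; -1.4000 -0.5800]
AᵀP(A−BK) = [5.0000 0.7000; 0.7000 2.6900]
P' = Q + AᵀP(A−BK) = [16.2500 -2.3000; -2.3000 6.6900]
tr(P') = 22.9400

-0.8000 1.0400


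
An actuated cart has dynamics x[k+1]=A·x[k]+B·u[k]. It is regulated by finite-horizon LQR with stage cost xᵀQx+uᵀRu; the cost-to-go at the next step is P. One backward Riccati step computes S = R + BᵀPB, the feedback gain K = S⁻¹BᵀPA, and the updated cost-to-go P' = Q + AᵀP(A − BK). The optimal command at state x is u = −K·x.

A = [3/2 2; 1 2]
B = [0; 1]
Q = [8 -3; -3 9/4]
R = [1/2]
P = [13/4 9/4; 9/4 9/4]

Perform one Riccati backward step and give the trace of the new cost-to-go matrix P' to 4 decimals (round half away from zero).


BᵀP = [2.2500 2.2500]
S = R + BᵀPB = [1/2] + [2.2500] = [2.7500]
BᵀPA = [5.6250 9.0000]
K = S⁻¹·BᵀPA = [2.0455 3.2727]
A−BK = [1.5000 2.0000; -1.0455 -1.2727]
AᵀP(A−BK) = [4.8068 7.0909; 7.0909 10.5455]
P' = Q + AᵀP(A−BK) = [12.8068 4.0909; 4.0909 12.7955]
tr(P') = 25.6023

25.6023


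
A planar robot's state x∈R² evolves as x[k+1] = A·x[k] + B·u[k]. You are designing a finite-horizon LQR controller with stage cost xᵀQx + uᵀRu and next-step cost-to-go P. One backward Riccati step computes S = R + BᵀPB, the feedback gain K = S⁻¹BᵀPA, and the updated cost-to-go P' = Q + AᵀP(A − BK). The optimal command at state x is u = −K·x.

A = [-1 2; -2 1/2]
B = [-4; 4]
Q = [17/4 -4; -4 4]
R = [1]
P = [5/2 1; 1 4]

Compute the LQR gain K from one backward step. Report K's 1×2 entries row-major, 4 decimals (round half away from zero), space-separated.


-0.2466 -0.0822

BᵀP = [-6.0000 12.0000]
S = R + BᵀPB = [1] + [72.0000] = [73.0000]
BᵀPA = [-18.0000 -6.0000]
K = S⁻¹·BᵀPA = [-0.2466 -0.0822]
A−BK = [-1.9863 1.6712; -1.0137 0.8288]
AᵀP(A−BK) = [18.0616 -14.9795; -14.9795 12.5068]
P' = Q + AᵀP(A−BK) = [22.3116 -18.9795; -18.9795 16.5068]
tr(P') = 38.8185


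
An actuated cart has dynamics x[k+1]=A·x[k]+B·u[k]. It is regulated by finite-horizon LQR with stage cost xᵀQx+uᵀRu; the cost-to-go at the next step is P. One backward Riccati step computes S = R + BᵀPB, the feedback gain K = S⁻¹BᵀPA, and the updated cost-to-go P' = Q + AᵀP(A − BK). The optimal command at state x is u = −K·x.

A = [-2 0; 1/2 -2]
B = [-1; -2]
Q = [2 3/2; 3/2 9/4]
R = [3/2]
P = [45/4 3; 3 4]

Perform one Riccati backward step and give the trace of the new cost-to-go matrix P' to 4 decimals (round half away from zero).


27.7347

BᵀP = [-17.2500 -11.0000]
S = R + BᵀPB = [3/2] + [39.2500] = [40.7500]
BᵀPA = [29.0000 22.0000]
K = S⁻¹·BᵀPA = [0.7117 0.5399]
A−BK = [-1.2883 0.5399; 1.9233 -0.9202]
AᵀP(A−BK) = [19.3620 -7.6564; -7.6564 4.1227]
P' = Q + AᵀP(A−BK) = [21.3620 -6.1564; -6.1564 6.3727]
tr(P') = 27.7347


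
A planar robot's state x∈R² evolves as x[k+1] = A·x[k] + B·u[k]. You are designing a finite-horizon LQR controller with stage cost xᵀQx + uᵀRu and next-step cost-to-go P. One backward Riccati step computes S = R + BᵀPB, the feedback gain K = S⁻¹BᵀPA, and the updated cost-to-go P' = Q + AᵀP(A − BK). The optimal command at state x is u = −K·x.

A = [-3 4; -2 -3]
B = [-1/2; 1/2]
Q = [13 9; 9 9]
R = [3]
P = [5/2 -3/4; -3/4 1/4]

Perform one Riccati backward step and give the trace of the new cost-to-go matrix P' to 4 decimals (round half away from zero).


77.3000

BᵀP = [-1.6250 0.5000]
S = R + BᵀPB = [3] + [1.0625] = [4.0625]
BᵀPA = [3.8750 -8.0000]
K = S⁻¹·BᵀPA = [0.9538 -1.9692]
A−BK = [-2.5231 3.0154; -2.4769 -2.0154]
AᵀP(A−BK) = [10.8038 -21.6192; -21.6192 44.4962]
P' = Q + AᵀP(A−BK) = [23.8038 -12.6192; -12.6192 53.4962]
tr(P') = 77.3000


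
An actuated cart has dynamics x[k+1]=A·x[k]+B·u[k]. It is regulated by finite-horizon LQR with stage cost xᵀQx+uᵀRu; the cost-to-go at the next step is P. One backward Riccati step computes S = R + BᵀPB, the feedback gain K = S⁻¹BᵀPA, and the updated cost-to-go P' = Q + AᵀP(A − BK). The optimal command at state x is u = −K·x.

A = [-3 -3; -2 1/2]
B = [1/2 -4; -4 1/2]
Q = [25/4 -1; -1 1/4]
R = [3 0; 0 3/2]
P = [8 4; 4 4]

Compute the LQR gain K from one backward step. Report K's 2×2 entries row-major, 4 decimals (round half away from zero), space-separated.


0.5675 -0.0188 0.8274 0.7316

BᵀP = [-12.0000 -14.0000; -30.0000 -14.0000]
S = R + BᵀPB = [3 0; 0 3/2] + [50.0000 41.0000; 41.0000 113.0000] = [53.0000 41.0000; 41.0000 114.5000]
BᵀPA = [64.0000 29.0000; 118.0000 83.0000]
K = S⁻¹·BᵀPA = [0.5675 -0.0188; 0.8274 0.7316]
A−BK = [0.0256 -0.0641; -0.1436 0.0590]
AᵀP(A−BK) = [2.0513 0.8718; 0.8718 0.8205]
P' = Q + AᵀP(A−BK) = [8.3013 -0.1282; -0.1282 1.0705]
tr(P') = 9.3718


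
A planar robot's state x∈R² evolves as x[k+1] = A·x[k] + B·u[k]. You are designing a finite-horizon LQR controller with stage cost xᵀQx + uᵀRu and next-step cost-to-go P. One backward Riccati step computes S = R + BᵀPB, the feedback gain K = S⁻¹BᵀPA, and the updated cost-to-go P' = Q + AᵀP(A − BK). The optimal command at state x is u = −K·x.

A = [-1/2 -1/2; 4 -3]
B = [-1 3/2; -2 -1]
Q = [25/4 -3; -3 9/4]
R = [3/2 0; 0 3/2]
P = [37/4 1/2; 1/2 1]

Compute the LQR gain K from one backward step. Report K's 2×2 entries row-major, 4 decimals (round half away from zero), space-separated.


BᵀP = [-10.2500 -2.5000; 13.3750 -0.2500]
S = R + BᵀPB = [3/2 0; 0 3/2] + [15.2500 -12.8750; -12.8750 20.3125] = [16.7500 -12.8750; -12.8750 21.8125]
BᵀPA = [-4.8750 12.6250; -7.6875 -5.9375]
K = S⁻¹·BᵀPA = [-1.0287 0.9967; -0.9596 0.3161]
A−BK = [-0.0892 0.0225; 0.9831 -0.6905]
AᵀP(A−BK) = [3.9209 -2.6484; -2.6484 2.1059]
P' = Q + AᵀP(A−BK) = [10.1709 -5.6484; -5.6484 4.3559]
tr(P') = 14.5268

-1.0287 0.9967 -0.9596 0.3161


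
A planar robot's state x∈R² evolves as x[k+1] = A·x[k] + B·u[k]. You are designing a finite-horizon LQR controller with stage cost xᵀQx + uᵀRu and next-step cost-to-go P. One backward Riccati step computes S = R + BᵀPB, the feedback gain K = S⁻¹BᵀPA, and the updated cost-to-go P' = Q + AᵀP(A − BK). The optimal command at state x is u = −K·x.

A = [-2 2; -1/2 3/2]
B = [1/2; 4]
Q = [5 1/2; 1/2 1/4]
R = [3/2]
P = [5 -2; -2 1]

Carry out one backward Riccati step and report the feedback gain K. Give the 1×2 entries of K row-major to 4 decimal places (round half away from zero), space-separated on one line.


BᵀP = [-5.5000 3.0000]
S = R + BᵀPB = [3/2] + [9.2500] = [10.7500]
BᵀPA = [9.5000 -6.5000]
K = S⁻¹·BᵀPA = [0.8837 -0.6047]
A−BK = [-2.4419 2.3023; -4.0349 3.9186]
AᵀP(A−BK) = [7.8547 -7.0058; -7.0058 6.3198]
P' = Q + AᵀP(A−BK) = [12.8547 -6.5058; -6.5058 6.5698]
tr(P') = 19.4244

0.8837 -0.6047
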